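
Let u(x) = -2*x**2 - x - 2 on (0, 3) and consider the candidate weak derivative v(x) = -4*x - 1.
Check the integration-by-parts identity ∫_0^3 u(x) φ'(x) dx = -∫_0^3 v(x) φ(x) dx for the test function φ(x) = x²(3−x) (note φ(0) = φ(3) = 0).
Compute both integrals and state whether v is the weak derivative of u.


LHS = 1107/20, RHS = 1107/20. Yes, v = u' weakly.

u(x) = -2*x**2 - x - 2, classical derivative u'(x) = -4*x - 1.
φ(x) = x²(3−x), so φ'(x) = 3*x*(2 - x).
Note φ(0) = φ(3) = 0, so the boundary term u·φ vanishes.
LHS = ∫_0^3 u(x) φ'(x) dx = ∫_0^3 (6*x^4 - 9*x^3 - 12*x) dx. Term by term:
  ∫_0^3 6*x^4 dx = 1458/5;  ∫_0^3 -9*x^3 dx = -729/4;  ∫_0^3 -12*x dx = -54.
Sum: 1458/5 − 729/4 − 54 = 1107/20.
So LHS = 1107/20.
∫_0^3 v(x) φ(x) dx = ∫_0^3 (4*x^4 - 11*x^3 - 3*x^2) dx. Term by term:
  ∫_0^3 4*x^4 dx = 972/5;  ∫_0^3 -11*x^3 dx = -891/4;  ∫_0^3 -3*x^2 dx = -27.
Sum: 972/5 − 891/4 − 27 = -1107/20.
So RHS = -∫_0^3 v(x) φ(x) dx = 1107/20.
LHS = RHS, so the identity holds for this test φ.
Moreover u is smooth here and v(x) = u'(x) = -4*x - 1 pointwise, so the identity holds for every test function. Hence v is the weak derivative of u.


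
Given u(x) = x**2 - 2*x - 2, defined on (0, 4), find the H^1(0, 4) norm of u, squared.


||u||_{H^1}^2 = 992/15

The H^1 norm (squared) on an interval (0, L) is
  ||u||_{H^1}^2 = ∫_0^L u(x)^2 dx + ∫_0^L u'(x)^2 dx.
Compute u'(x) = 2*x - 2.
Then u(x)^2 = x**4 - 4*x**3 + 8*x + 4 and u'(x)^2 = 4*x**2 - 8*x + 4.
Integrate each monomial from 0 to 4 using ∫_0^4 c·x^n dx = c·4^(n+1)/(n+1):
  ∫_0^4 u(x)^2 dx = ∫_0^4 (x^4 - 4*x^3 + 8*x + 4) dx. Term by term:
    ∫_0^4 x^4 dx = 1024/5;  ∫_0^4 -4*x^3 dx = -256;  ∫_0^4 8*x dx = 64;
    ∫_0^4 4 dx = 16.
  Sum: 1024/5 − 256 + 64 + 16 = 144/5.
  ∫_0^4 u'(x)^2 dx = ∫_0^4 (4*x^2 - 8*x + 4) dx. Term by term:
    ∫_0^4 4*x^2 dx = 256/3;  ∫_0^4 -8*x dx = -64;  ∫_0^4 4 dx = 16.
  Sum: 256/3 − 64 + 16 = 112/3.
Adding: ||u||_{H^1}^2 = 144/5 + 112/3 = 992/15.


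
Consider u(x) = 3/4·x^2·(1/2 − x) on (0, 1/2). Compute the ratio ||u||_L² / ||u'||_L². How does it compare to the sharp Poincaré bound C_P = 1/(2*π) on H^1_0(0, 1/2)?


||u||_L² / ||u'||_L² = sqrt(14)/28 < C_P = 1/(2*π).

u(x) = 3/4·x^2·(1/2 − x), so u'(x) = 3*x*(1 - 3*x)/4.
u(x) = 3/4·x^2·(1/2 − x) vanishes at x = 0 and x = 1/2, so u ∈ H^1_0(0, 1/2). Differentiate via the product rule and integrate the resulting polynomials term by term.
  ∫_0^1/2 u² dx = ∫_0^1/2 (9*x^6/16 - 9*x^5/16 + 9*x^4/64) dx. Term by term:
    ∫_0^1/2 9*x^6/16 dx = 9/14336;  ∫_0^1/2 -9*x^5/16 dx = -3/2048;  ∫_0^1/2 9*x^4/64 dx = 9/10240.
  Sum: 9/14336 − 3/2048 + 9/10240 = 3/71680.
  ∫_0^1/2 (u')² dx = ∫_0^1/2 (81*x^4/16 - 27*x^3/8 + 9*x^2/16) dx. Term by term:
    ∫_0^1/2 81*x^4/16 dx = 81/2560;  ∫_0^1/2 -27*x^3/8 dx = -27/512;  ∫_0^1/2 9*x^2/16 dx = 3/128.
  Sum: 81/2560 − 27/512 + 3/128 = 3/1280.
∫_0^1/2 u² dx = 3/71680, so ||u||_L² = sqrt(210)/2240.
∫_0^1/2 (u')² dx = 3/1280, so ||u'||_L² = sqrt(15)/80.
Ratio ||u||_L² / ||u'||_L² = sqrt(14)/28.
Sharp Poincaré constant on H^1_0(0, 1/2) is C_P = L/π = 1/(2*π), achieved by sin(2*π·x).
A polynomial bump cannot attain the sharp Poincaré constant (only the first sine eigenfunction does), so the ratio is strictly less than C_P, consistent with ||u||_L² ≤ C_P ||u'||_L².


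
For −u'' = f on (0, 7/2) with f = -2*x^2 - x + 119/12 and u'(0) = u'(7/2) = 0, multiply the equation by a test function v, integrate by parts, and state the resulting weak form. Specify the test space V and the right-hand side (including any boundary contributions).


V = H^1(0, 7/2) (no boundary constraint on v; u is determined up to an additive constant); weak form: ∫_0^7/2 u'v' dx = ∫_0^7/2 (-2*x^2 - x + 119/12) v dx for all v ∈ V.

Multiply both sides by a test function v and integrate from 0 to 7/2:
  ∫_0^7/2 −u''(x) v(x) dx = ∫_0^7/2 f(x) v(x) dx.
Integrate the LHS by parts once:
  ∫_0^7/2 −u'' v dx = −[u'(x) v(x)]_0^7/2 + ∫_0^7/2 u'(x) v'(x) dx.
Thus ∫_0^7/2 u'(x) v'(x) dx = ∫_0^7/2 f(x) v(x) dx + [u'(x) v(x)]_0^7/2.
Choose V so that boundary terms are either known or forced to vanish.
u has homogeneous Neumann: u'(0) = u'(7/2) = 0. So [u' v]_0^7/2 = 0·v(7/2) − 0·v(0) = 0 for any v; take V = H^1(0, 7/2).
Weak formulation: find u (satisfying any essential BC) such that ∫_0^7/2 u'(x) v'(x) dx = ∫_0^7/2 f v dx for all v ∈ V (homogeneous Neumann, so boundary terms vanish).
Substituting f(x) = -2*x^2 - x + 119/12, the right-hand side is ∫_0^7/2 (-2*x^2 - x + 119/12) v dx.
Compatibility check (pure Neumann): taking v ≡ 1 ∈ V gives 0 = ∫_0^7/2 f dx + (0) − (0), i.e. ∫_0^7/2 f dx must equal u'(0) − u'(7/2) = 0. Indeed ∫_0^7/2 (-2*x^2 - x + 119/12) dx = 0, so the data are compatible. The solution is then unique only up to an additive constant (fix it e.g. by requiring ∫_0^7/2 u dx = 0).


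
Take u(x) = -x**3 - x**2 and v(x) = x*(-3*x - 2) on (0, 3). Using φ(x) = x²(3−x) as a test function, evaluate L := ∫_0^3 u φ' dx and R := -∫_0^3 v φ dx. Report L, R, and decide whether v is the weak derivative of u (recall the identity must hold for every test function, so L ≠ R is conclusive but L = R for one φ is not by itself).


LHS = 486/5, RHS = 486/5. Yes, v = u' weakly.

u(x) = -x**3 - x**2, classical derivative u'(x) = -3*x**2 - 2*x.
φ(x) = x²(3−x), so φ'(x) = 3*x*(2 - x).
Note φ(0) = φ(3) = 0, so the boundary term u·φ vanishes.
LHS = ∫_0^3 u(x) φ'(x) dx = ∫_0^3 (3*x^5 - 3*x^4 - 6*x^3) dx. Term by term:
  ∫_0^3 3*x^5 dx = 729/2;  ∫_0^3 -3*x^4 dx = -729/5;  ∫_0^3 -6*x^3 dx = -243/2.
Sum: 729/2 − 729/5 − 243/2 = 486/5.
So LHS = 486/5.
∫_0^3 v(x) φ(x) dx = ∫_0^3 (3*x^5 - 7*x^4 - 6*x^3) dx. Term by term:
  ∫_0^3 3*x^5 dx = 729/2;  ∫_0^3 -7*x^4 dx = -1701/5;  ∫_0^3 -6*x^3 dx = -243/2.
Sum: 729/2 − 1701/5 − 243/2 = -486/5.
So RHS = -∫_0^3 v(x) φ(x) dx = 486/5.
LHS = RHS, so the identity holds for this test φ.
Moreover u is smooth here and v(x) = u'(x) = -3*x**2 - 2*x pointwise, so the identity holds for every test function. Hence v is the weak derivative of u.


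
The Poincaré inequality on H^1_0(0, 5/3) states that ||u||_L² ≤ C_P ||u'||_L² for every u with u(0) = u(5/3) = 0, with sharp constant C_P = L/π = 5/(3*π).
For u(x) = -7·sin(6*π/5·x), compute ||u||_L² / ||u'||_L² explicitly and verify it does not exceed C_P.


||u||_L² / ||u'||_L² = 5/(6*π) < C_P = 5/(3*π).

u(x) = -7·sin(6*π/5·x), so u'(x) = -42*π*cos(6*π*x/5)/5.
Writing u(x) = A·sin(kπx/L) with A = -7 and k = 2, use ∫_0^L sin²(kπx/L) dx = L/2 and ∫_0^L cos²(kπx/L) dx = L/2.
u² = 49·sin²(6*π/5·x) and (u')² = 1764*π^2/25·cos²(6*π/5·x), and each of sin², cos² integrates to L/2 = 5/6 over (0, 5/3).
∫_0^5/3 u² dx = 245/6, so ||u||_L² = 7*sqrt(30)/6.
∫_0^5/3 (u')² dx = 294*π^2/5, so ||u'||_L² = 7*sqrt(30)*π/5.
Ratio ||u||_L² / ||u'||_L² = 5/(6*π).
Sharp Poincaré constant on H^1_0(0, 5/3) is C_P = L/π = 5/(3*π), achieved by sin(3*π/5·x).
This is the k = 2 harmonic; the ratio L/(kπ) is strictly less than C_P = L/π, consistent with the sharp inequality ||u||_L² ≤ C_P ||u'||_L².


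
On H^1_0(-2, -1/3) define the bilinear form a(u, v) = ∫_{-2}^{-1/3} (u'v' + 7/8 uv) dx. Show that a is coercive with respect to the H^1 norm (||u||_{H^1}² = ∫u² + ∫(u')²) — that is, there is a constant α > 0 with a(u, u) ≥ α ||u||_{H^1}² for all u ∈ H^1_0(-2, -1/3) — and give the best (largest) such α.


α = (175 + 72*π^2)/(8*(25 + 9*π^2))

Coercivity of a(·,·) on H^1_0(-2, -1/3) means a(u, u) ≥ α ||u||_{H^1}² for every u ∈ H^1_0.
The interval has length L = 5/3, and Poincaré/coercivity depend only on L. Here a(u, u) = ∫(u')² + (7/8)·∫u².
Here 0 < c = 7/8 < 1. The condition a(u,u) ≥ α||u||_{H^1}² reads (1−α)∫(u')² ≥ (α−c)∫u². Any admissible α is ≤ 1 (rapidly oscillating u have ∫u²/∫(u')² → 0), and α = 1 would force 0 ≥ (1−c)∫u², impossible since c < 1; so 1−α > 0. By the sharp Poincaré inequality on H^1_0 of an interval of length L, ∫(u')² ≥ (π/L)²∫u² with equality for the first sine mode sin(π(x−x₀)/L) (x₀ the left endpoint), so the inequality holds for all u iff (1−α)(π/L)² ≥ α − c, i.e. α ≤ ((π/L)² + c)/((π/L)² + 1) = (1 + c(L/π)²)/(1 + (L/π)²). With (π/L)² = 9*π^2/25 and c = 7/8, the largest admissible constant is α = ((π/L)² + c)/((π/L)² + 1).
Simplifying, α = (175 + 72*π^2)/(8*(25 + 9*π^2)).


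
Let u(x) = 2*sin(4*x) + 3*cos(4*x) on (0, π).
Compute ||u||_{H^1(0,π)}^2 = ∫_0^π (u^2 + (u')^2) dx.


||u||_{H^1(0,π)}^2 = 221*π/2

u'(x) = -12*sin(4*x) + 8*cos(4*x).
Expand u² and (u')² and integrate term by term on (0, π), using: for integers n ≥ 1, ∫_0^π sin²(nx) dx = ∫_0^π cos²(nx) dx = π/2; for n ≠ n', ∫_0^π sin(nx)sin(n'x) dx = ∫_0^π cos(nx)cos(n'x) dx = 0; and by product-to-sum, ∫_0^π sin(nx)cos(n'x) dx = ½∫_0^π [sin((n+n')x) + sin((n−n')x)] dx, which is 0 when n+n' is even and 2n/(n²−n'²) when n+n' is odd (it need not vanish on (0, π)).
  u² squared terms: (2)²·∫sin(4x)² dx = 4·π/2 = 2*π;  (3)²·∫cos(4x)² dx = 9·π/2 = 9*π/2.
  u² cross terms: 2·(2)·(3)·∫sin(4x)·cos(4x) dx = 12·(0) = 0.
  So ∫_0^π u² dx = 2*π + 9*π/2 + 0 = 13*π/2.
  (u')² squared terms: (-12)²·∫sin(4x)² dx = 144·π/2 = 72*π;  (8)²·∫cos(4x)² dx = 64·π/2 = 32*π.
  (u')² cross terms: 2·(-12)·(8)·∫sin(4x)·cos(4x) dx = -192·(0) = 0.
  So ∫_0^π (u')² dx = 72*π + 32*π + 0 = 104*π.
||u||_{H^1}^2 = (13*π/2) + (104*π) = 221*π/2.


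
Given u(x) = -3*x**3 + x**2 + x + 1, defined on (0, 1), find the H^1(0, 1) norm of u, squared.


||u||_{H^1}^2 = 716/105

The H^1 norm (squared) on an interval (0, L) is
  ||u||_{H^1}^2 = ∫_0^L u(x)^2 dx + ∫_0^L u'(x)^2 dx.
Compute u'(x) = -9*x**2 + 2*x + 1.
Then u(x)^2 = 9*x**6 - 6*x**5 - 5*x**4 - 4*x**3 + 3*x**2 + 2*x + 1 and u'(x)^2 = 81*x**4 - 36*x**3 - 14*x**2 + 4*x + 1.
Integrate each monomial from 0 to 1 using ∫_0^1 c·x^n dx = c·1^(n+1)/(n+1):
  ∫_0^1 u(x)^2 dx = ∫_0^1 (9*x^6 - 6*x^5 - 5*x^4 - 4*x^3 + 3*x^2 + 2*x + 1) dx. Term by term:
    ∫_0^1 9*x^6 dx = 9/7;  ∫_0^1 -6*x^5 dx = -1;  ∫_0^1 -5*x^4 dx = -1;
    ∫_0^1 -4*x^3 dx = -1;  ∫_0^1 3*x^2 dx = 1;  ∫_0^1 2*x dx = 1;
    ∫_0^1 1 dx = 1.
  Sum: 9/7 − 1 − 1 − 1 + 1 + 1 + 1 = 9/7.
  ∫_0^1 u'(x)^2 dx = ∫_0^1 (81*x^4 - 36*x^3 - 14*x^2 + 4*x + 1) dx. Term by term:
    ∫_0^1 81*x^4 dx = 81/5;  ∫_0^1 -36*x^3 dx = -9;  ∫_0^1 -14*x^2 dx = -14/3;
    ∫_0^1 4*x dx = 2;  ∫_0^1 1 dx = 1.
  Sum: 81/5 − 9 − 14/3 + 2 + 1 = 83/15.
Adding: ||u||_{H^1}^2 = 9/7 + 83/15 = 716/105.


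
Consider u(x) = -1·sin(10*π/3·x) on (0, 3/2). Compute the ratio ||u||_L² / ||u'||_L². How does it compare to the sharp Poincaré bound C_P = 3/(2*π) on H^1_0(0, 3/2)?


||u||_L² / ||u'||_L² = 3/(10*π) < C_P = 3/(2*π).

u(x) = -1·sin(10*π/3·x), so u'(x) = -10*π*cos(10*π*x/3)/3.
Writing u(x) = A·sin(kπx/L) with A = -1 and k = 5, use ∫_0^L sin²(kπx/L) dx = L/2 and ∫_0^L cos²(kπx/L) dx = L/2.
u² = 1·sin²(10*π/3·x) and (u')² = 100*π^2/9·cos²(10*π/3·x), and each of sin², cos² integrates to L/2 = 3/4 over (0, 3/2).
∫_0^3/2 u² dx = 3/4, so ||u||_L² = sqrt(3)/2.
∫_0^3/2 (u')² dx = 25*π^2/3, so ||u'||_L² = 5*sqrt(3)*π/3.
Ratio ||u||_L² / ||u'||_L² = 3/(10*π).
Sharp Poincaré constant on H^1_0(0, 3/2) is C_P = L/π = 3/(2*π), achieved by sin(2*π/3·x).
This is the k = 5 harmonic; the ratio L/(kπ) is strictly less than C_P = L/π, consistent with the sharp inequality ||u||_L² ≤ C_P ||u'||_L².


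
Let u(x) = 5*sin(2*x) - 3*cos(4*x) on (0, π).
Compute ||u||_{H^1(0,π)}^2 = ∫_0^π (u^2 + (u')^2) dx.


||u||_{H^1(0,π)}^2 = 139*π

u'(x) = 12*sin(4*x) + 10*cos(2*x).
Expand u² and (u')² and integrate term by term on (0, π), using: for integers n ≥ 1, ∫_0^π sin²(nx) dx = ∫_0^π cos²(nx) dx = π/2; for n ≠ n', ∫_0^π sin(nx)sin(n'x) dx = ∫_0^π cos(nx)cos(n'x) dx = 0; and by product-to-sum, ∫_0^π sin(nx)cos(n'x) dx = ½∫_0^π [sin((n+n')x) + sin((n−n')x)] dx, which is 0 when n+n' is even and 2n/(n²−n'²) when n+n' is odd (it need not vanish on (0, π)).
  u² squared terms: (-3)²·∫cos(4x)² dx = 9·π/2 = 9*π/2;  (5)²·∫sin(2x)² dx = 25·π/2 = 25*π/2.
  u² cross terms: 2·(-3)·(5)·∫cos(4x)·sin(2x) dx = -30·(0) = 0.
  So ∫_0^π u² dx = 9*π/2 + 25*π/2 + 0 = 17*π.
  (u')² squared terms: (10)²·∫cos(2x)² dx = 100·π/2 = 50*π;  (12)²·∫sin(4x)² dx = 144·π/2 = 72*π.
  (u')² cross terms: 2·(10)·(12)·∫cos(2x)·sin(4x) dx = 240·(0) = 0.
  So ∫_0^π (u')² dx = 50*π + 72*π + 0 = 122*π.
||u||_{H^1}^2 = (17*π) + (122*π) = 139*π.


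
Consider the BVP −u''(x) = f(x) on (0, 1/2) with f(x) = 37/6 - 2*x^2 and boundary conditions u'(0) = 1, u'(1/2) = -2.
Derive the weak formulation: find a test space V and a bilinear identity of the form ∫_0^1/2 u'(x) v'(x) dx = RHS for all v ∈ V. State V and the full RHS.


V = H^1(0, 1/2) (v unrestricted at boundary; u is determined up to an additive constant); weak form: ∫_0^1/2 u'v' dx = ∫_0^1/2 (37/6 - 2*x^2) v dx − 2·v(1/2) − v(0) for all v ∈ V.

Multiply both sides by a test function v and integrate from 0 to 1/2:
  ∫_0^1/2 −u''(x) v(x) dx = ∫_0^1/2 f(x) v(x) dx.
Integrate the LHS by parts once:
  ∫_0^1/2 −u'' v dx = −[u'(x) v(x)]_0^1/2 + ∫_0^1/2 u'(x) v'(x) dx.
Thus ∫_0^1/2 u'(x) v'(x) dx = ∫_0^1/2 f(x) v(x) dx + [u'(x) v(x)]_0^1/2.
Choose V so that boundary terms are either known or forced to vanish.
u has inhomogeneous Neumann u'(0) = 1, u'(1/2) = -2. [u' v]_0^1/2 = (-2)·v(1/2) − (1)·v(0) = − 2·v(1/2) − v(0). Take V = H^1(0, 1/2); boundary term becomes part of RHS.
Weak formulation: find u (satisfying any essential BC) such that ∫_0^1/2 u'(x) v'(x) dx = ∫_0^1/2 f v dx − 2·v(1/2) − v(0) for all v ∈ V (Neumann data are natural BCs: they enter the RHS as boundary terms).
Substituting f(x) = 37/6 - 2*x^2, the right-hand side is ∫_0^1/2 (37/6 - 2*x^2) v dx − 2·v(1/2) − v(0).
Compatibility check (pure Neumann): taking v ≡ 1 ∈ V gives 0 = ∫_0^1/2 f dx + (-2) − (1), i.e. ∫_0^1/2 f dx must equal u'(0) − u'(1/2) = 3. Indeed ∫_0^1/2 (37/6 - 2*x^2) dx = 3, so the data are compatible. The solution is then unique only up to an additive constant (fix it e.g. by requiring ∫_0^1/2 u dx = 0).


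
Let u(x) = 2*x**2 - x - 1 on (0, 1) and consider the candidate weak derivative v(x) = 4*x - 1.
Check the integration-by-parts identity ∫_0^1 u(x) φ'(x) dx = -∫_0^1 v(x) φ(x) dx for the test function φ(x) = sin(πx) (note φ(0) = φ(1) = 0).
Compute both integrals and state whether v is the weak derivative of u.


LHS = -2/π, RHS = -2/π. Yes, v = u' weakly.

u(x) = 2*x**2 - x - 1, classical derivative u'(x) = 4*x - 1.
φ(x) = sin(πx), so φ'(x) = π*cos(π*x).
Note φ(0) = φ(1) = 0, so the boundary term u·φ vanishes.
LHS = ∫_0^1 u(x) φ'(x) dx = ∫_0^1 (2*π*x^2*cos(π*x) - π*x*cos(π*x) - π*cos(π*x)) dx. Term by term:
  ∫_0^1 -π*cos(π*x) dx = 0;  ∫_0^1 -π*x*cos(π*x) dx = 2/π;  ∫_0^1 2*π*x^2*cos(π*x) dx = -4/π.
Sum: 0 + 2/π − 4/π = -2/π.
So LHS = -2/π.
∫_0^1 v(x) φ(x) dx = ∫_0^1 (4*x*sin(π*x) - sin(π*x)) dx. Term by term:
  ∫_0^1 -sin(π*x) dx = -2/π;  ∫_0^1 4*x*sin(π*x) dx = 4/π.
Sum: -2/π + 4/π = 2/π.
So RHS = -∫_0^1 v(x) φ(x) dx = -2/π.
LHS = RHS, so the identity holds for this test φ.
Moreover u is smooth here and v(x) = u'(x) = 4*x - 1 pointwise, so the identity holds for every test function. Hence v is the weak derivative of u.


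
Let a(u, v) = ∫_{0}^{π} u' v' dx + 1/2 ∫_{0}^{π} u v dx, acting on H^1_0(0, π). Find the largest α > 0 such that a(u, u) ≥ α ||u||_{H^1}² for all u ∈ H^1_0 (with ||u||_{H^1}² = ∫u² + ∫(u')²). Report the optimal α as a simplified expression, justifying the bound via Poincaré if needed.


α = 3/4

Coercivity of a(·,·) on H^1_0(0, π) means a(u, u) ≥ α ||u||_{H^1}² for every u ∈ H^1_0.
The interval has length L = π, and Poincaré/coercivity depend only on L. Here a(u, u) = ∫(u')² + (1/2)·∫u².
Here 0 < c = 1/2 < 1. The condition a(u,u) ≥ α||u||_{H^1}² reads (1−α)∫(u')² ≥ (α−c)∫u². Any admissible α is ≤ 1 (rapidly oscillating u have ∫u²/∫(u')² → 0), and α = 1 would force 0 ≥ (1−c)∫u², impossible since c < 1; so 1−α > 0. By the sharp Poincaré inequality on H^1_0 of an interval of length L, ∫(u')² ≥ (π/L)²∫u² with equality for the first sine mode sin(π(x−x₀)/L) (x₀ the left endpoint), so the inequality holds for all u iff (1−α)(π/L)² ≥ α − c, i.e. α ≤ ((π/L)² + c)/((π/L)² + 1) = (1 + c(L/π)²)/(1 + (L/π)²). With (π/L)² = 1 and c = 1/2, the largest admissible constant is α = ((π/L)² + c)/((π/L)² + 1).
Simplifying, α = 3/4.


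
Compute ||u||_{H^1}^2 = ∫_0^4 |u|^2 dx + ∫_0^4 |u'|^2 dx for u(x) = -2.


||u||_{H^1}^2 = 16

The H^1 norm (squared) on an interval (0, L) is
  ||u||_{H^1}^2 = ∫_0^L u(x)^2 dx + ∫_0^L u'(x)^2 dx.
Compute u'(x) = 0.
Then u(x)^2 = 4 and u'(x)^2 = 0.
Integrate each monomial from 0 to 4 using ∫_0^4 c·x^n dx = c·4^(n+1)/(n+1):
  ∫_0^4 u(x)^2 dx = ∫_0^4 (4) dx. Term by term:
    ∫_0^4 4 dx = 16.
  ∫_0^4 u'(x)^2 dx = ∫_0^4 (0) dx. Term by term:
    ∫_0^4 0 dx = 0.
Adding: ||u||_{H^1}^2 = 16 + 0 = 16.


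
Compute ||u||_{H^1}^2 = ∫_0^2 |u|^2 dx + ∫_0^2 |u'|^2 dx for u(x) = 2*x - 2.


||u||_{H^1}^2 = 32/3

The H^1 norm (squared) on an interval (0, L) is
  ||u||_{H^1}^2 = ∫_0^L u(x)^2 dx + ∫_0^L u'(x)^2 dx.
Compute u'(x) = 2.
Then u(x)^2 = 4*x**2 - 8*x + 4 and u'(x)^2 = 4.
Integrate each monomial from 0 to 2 using ∫_0^2 c·x^n dx = c·2^(n+1)/(n+1):
  ∫_0^2 u(x)^2 dx = ∫_0^2 (4*x^2 - 8*x + 4) dx. Term by term:
    ∫_0^2 4*x^2 dx = 32/3;  ∫_0^2 -8*x dx = -16;  ∫_0^2 4 dx = 8.
  Sum: 32/3 − 16 + 8 = 8/3.
  ∫_0^2 u'(x)^2 dx = ∫_0^2 (4) dx. Term by term:
    ∫_0^2 4 dx = 8.
Adding: ||u||_{H^1}^2 = 8/3 + 8 = 32/3.


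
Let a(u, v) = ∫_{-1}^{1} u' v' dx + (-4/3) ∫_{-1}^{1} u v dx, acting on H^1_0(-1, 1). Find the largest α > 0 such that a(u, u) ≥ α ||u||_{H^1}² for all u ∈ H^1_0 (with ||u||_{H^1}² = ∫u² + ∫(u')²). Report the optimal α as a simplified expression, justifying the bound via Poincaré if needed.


α = (-16/3 + π^2)/(4 + π^2)

Coercivity of a(·,·) on H^1_0(-1, 1) means a(u, u) ≥ α ||u||_{H^1}² for every u ∈ H^1_0.
The interval has length L = 2, and Poincaré/coercivity depend only on L. Here a(u, u) = ∫(u')² + (-4/3)·∫u².
Here c = -4/3 < 0 with |c| < (π/L)² = π^2/4, so coercivity still holds. The condition a(u,u) ≥ α||u||_{H^1}² reads (1−α)∫(u')² ≥ (α−c)∫u². Any admissible α is ≤ 1 (rapidly oscillating u have ∫u²/∫(u')² → 0), and α = 1 would force 0 ≥ (1−c)∫u², impossible since c < 1; so 1−α > 0. By the sharp Poincaré inequality on H^1_0 of an interval of length L, ∫(u')² ≥ (π/L)²∫u² with equality for the first sine mode sin(π(x−x₀)/L) (x₀ the left endpoint), so the inequality holds for all u iff (1−α)(π/L)² ≥ α − c, i.e. α ≤ ((π/L)² + c)/((π/L)² + 1) = (1 + c(L/π)²)/(1 + (L/π)²). (Direct route, valid since c ≤ 0: Poincaré gives c∫u² ≥ c(L/π)²∫(u')², so a(u,u) ≥ (1 + c(L/π)²)∫(u')², while ||u||_{H^1}² ≤ (1 + (L/π)²)∫(u')²; dividing yields the same α.) With (π/L)² = π^2/4 and c = -4/3, the largest admissible constant is α = ((π/L)² + c)/((π/L)² + 1).
Simplifying, α = (-16/3 + π^2)/(4 + π^2).


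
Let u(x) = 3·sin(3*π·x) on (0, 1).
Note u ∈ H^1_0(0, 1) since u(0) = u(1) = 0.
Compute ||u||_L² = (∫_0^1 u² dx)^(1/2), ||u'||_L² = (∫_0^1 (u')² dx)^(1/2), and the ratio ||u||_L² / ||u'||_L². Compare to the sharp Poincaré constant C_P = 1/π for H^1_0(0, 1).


||u||_L² / ||u'||_L² = 1/(3*π) < C_P = 1/π.

u(x) = 3·sin(3*π·x), so u'(x) = 9*π*cos(3*π*x).
Writing u(x) = A·sin(kπx/L) with A = 3 and k = 3, use ∫_0^L sin²(kπx/L) dx = L/2 and ∫_0^L cos²(kπx/L) dx = L/2.
u² = 9·sin²(3*π·x) and (u')² = 81*π^2·cos²(3*π·x), and each of sin², cos² integrates to L/2 = 1/2 over (0, 1).
∫_0^1 u² dx = 9/2, so ||u||_L² = 3*sqrt(2)/2.
∫_0^1 (u')² dx = 81*π^2/2, so ||u'||_L² = 9*sqrt(2)*π/2.
Ratio ||u||_L² / ||u'||_L² = 1/(3*π).
Sharp Poincaré constant on H^1_0(0, 1) is C_P = L/π = 1/π, achieved by sin(π·x).
This is the k = 3 harmonic; the ratio L/(kπ) is strictly less than C_P = L/π, consistent with the sharp inequality ||u||_L² ≤ C_P ||u'||_L².


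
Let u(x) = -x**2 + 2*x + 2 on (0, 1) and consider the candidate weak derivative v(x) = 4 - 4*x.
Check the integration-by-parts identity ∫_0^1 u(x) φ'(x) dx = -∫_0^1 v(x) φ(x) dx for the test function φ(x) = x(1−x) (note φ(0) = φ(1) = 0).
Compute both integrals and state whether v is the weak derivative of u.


LHS = -1/6, RHS = -1/3. No, v is not the weak derivative of u.

u(x) = -x**2 + 2*x + 2, classical derivative u'(x) = 2 - 2*x.
φ(x) = x(1−x), so φ'(x) = 1 - 2*x.
Note φ(0) = φ(1) = 0, so the boundary term u·φ vanishes.
LHS = ∫_0^1 u(x) φ'(x) dx = ∫_0^1 (2*x^3 - 5*x^2 - 2*x + 2) dx. Term by term:
  ∫_0^1 2*x^3 dx = 1/2;  ∫_0^1 -5*x^2 dx = -5/3;  ∫_0^1 -2*x dx = -1;
  ∫_0^1 2 dx = 2.
Sum: 1/2 − 5/3 − 1 + 2 = -1/6.
So LHS = -1/6.
∫_0^1 v(x) φ(x) dx = ∫_0^1 (4*x^3 - 8*x^2 + 4*x) dx. Term by term:
  ∫_0^1 4*x^3 dx = 1;  ∫_0^1 -8*x^2 dx = -8/3;  ∫_0^1 4*x dx = 2.
Sum: 1 − 8/3 + 2 = 1/3.
So RHS = -∫_0^1 v(x) φ(x) dx = -1/3.
LHS − RHS = 1/6 ≠ 0, so the identity fails.
(For a valid weak derivative the identity must hold for EVERY test function, in particular this one. The failure shows v is NOT the weak derivative of u.)
Correct weak derivative would be u'(x) = 2 - 2*x.


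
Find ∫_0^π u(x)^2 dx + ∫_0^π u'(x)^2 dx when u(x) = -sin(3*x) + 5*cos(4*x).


||u||_{H^1(0,π)}^2 = 1020/7 + 435*π/2

u'(x) = -20*sin(4*x) - 3*cos(3*x).
Expand u² and (u')² and integrate term by term on (0, π), using: for integers n ≥ 1, ∫_0^π sin²(nx) dx = ∫_0^π cos²(nx) dx = π/2; for n ≠ n', ∫_0^π sin(nx)sin(n'x) dx = ∫_0^π cos(nx)cos(n'x) dx = 0; and by product-to-sum, ∫_0^π sin(nx)cos(n'x) dx = ½∫_0^π [sin((n+n')x) + sin((n−n')x)] dx, which is 0 when n+n' is even and 2n/(n²−n'²) when n+n' is odd (it need not vanish on (0, π)).
  u² squared terms: (-1)²·∫sin(3x)² dx = 1·π/2 = π/2;  (5)²·∫cos(4x)² dx = 25·π/2 = 25*π/2.
  u² cross terms: 2·(-1)·(5)·∫sin(3x)·cos(4x) dx = -10·(-6/7) = 60/7.
  So ∫_0^π u² dx = π/2 + 25*π/2 + 60/7 = 60/7 + 13*π.
  (u')² squared terms: (-20)²·∫sin(4x)² dx = 400·π/2 = 200*π;  (-3)²·∫cos(3x)² dx = 9·π/2 = 9*π/2.
  (u')² cross terms: 2·(-20)·(-3)·∫sin(4x)·cos(3x) dx = 120·(8/7) = 960/7.
  So ∫_0^π (u')² dx = 200*π + 9*π/2 + 960/7 = 960/7 + 409*π/2.
||u||_{H^1}^2 = (60/7 + 13*π) + (960/7 + 409*π/2) = 1020/7 + 435*π/2.


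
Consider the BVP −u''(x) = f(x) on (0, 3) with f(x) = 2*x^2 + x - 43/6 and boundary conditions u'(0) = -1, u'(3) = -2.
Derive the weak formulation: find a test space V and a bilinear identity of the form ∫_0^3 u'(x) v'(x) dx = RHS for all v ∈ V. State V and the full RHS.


V = H^1(0, 3) (v unrestricted at boundary; u is determined up to an additive constant); weak form: ∫_0^3 u'v' dx = ∫_0^3 (2*x^2 + x - 43/6) v dx − 2·v(3) + v(0) for all v ∈ V.

Multiply both sides by a test function v and integrate from 0 to 3:
  ∫_0^3 −u''(x) v(x) dx = ∫_0^3 f(x) v(x) dx.
Integrate the LHS by parts once:
  ∫_0^3 −u'' v dx = −[u'(x) v(x)]_0^3 + ∫_0^3 u'(x) v'(x) dx.
Thus ∫_0^3 u'(x) v'(x) dx = ∫_0^3 f(x) v(x) dx + [u'(x) v(x)]_0^3.
Choose V so that boundary terms are either known or forced to vanish.
u has inhomogeneous Neumann u'(0) = -1, u'(3) = -2. [u' v]_0^3 = (-2)·v(3) − (-1)·v(0) = − 2·v(3) + v(0). Take V = H^1(0, 3); boundary term becomes part of RHS.
Weak formulation: find u (satisfying any essential BC) such that ∫_0^3 u'(x) v'(x) dx = ∫_0^3 f v dx − 2·v(3) + v(0) for all v ∈ V (Neumann data are natural BCs: they enter the RHS as boundary terms).
Substituting f(x) = 2*x^2 + x - 43/6, the right-hand side is ∫_0^3 (2*x^2 + x - 43/6) v dx − 2·v(3) + v(0).
Compatibility check (pure Neumann): taking v ≡ 1 ∈ V gives 0 = ∫_0^3 f dx + (-2) − (-1), i.e. ∫_0^3 f dx must equal u'(0) − u'(3) = 1. Indeed ∫_0^3 (2*x^2 + x - 43/6) dx = 1, so the data are compatible. The solution is then unique only up to an additive constant (fix it e.g. by requiring ∫_0^3 u dx = 0).


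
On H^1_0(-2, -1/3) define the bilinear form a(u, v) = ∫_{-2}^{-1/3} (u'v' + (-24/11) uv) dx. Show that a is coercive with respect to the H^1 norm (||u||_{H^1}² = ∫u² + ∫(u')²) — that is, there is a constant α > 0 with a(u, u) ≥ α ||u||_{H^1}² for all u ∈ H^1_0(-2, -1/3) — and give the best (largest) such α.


α = 3*(-200 + 33*π^2)/(11*(25 + 9*π^2))

Coercivity of a(·,·) on H^1_0(-2, -1/3) means a(u, u) ≥ α ||u||_{H^1}² for every u ∈ H^1_0.
The interval has length L = 5/3, and Poincaré/coercivity depend only on L. Here a(u, u) = ∫(u')² + (-24/11)·∫u².
Here c = -24/11 < 0 with |c| < (π/L)² = 9*π^2/25, so coercivity still holds. The condition a(u,u) ≥ α||u||_{H^1}² reads (1−α)∫(u')² ≥ (α−c)∫u². Any admissible α is ≤ 1 (rapidly oscillating u have ∫u²/∫(u')² → 0), and α = 1 would force 0 ≥ (1−c)∫u², impossible since c < 1; so 1−α > 0. By the sharp Poincaré inequality on H^1_0 of an interval of length L, ∫(u')² ≥ (π/L)²∫u² with equality for the first sine mode sin(π(x−x₀)/L) (x₀ the left endpoint), so the inequality holds for all u iff (1−α)(π/L)² ≥ α − c, i.e. α ≤ ((π/L)² + c)/((π/L)² + 1) = (1 + c(L/π)²)/(1 + (L/π)²). (Direct route, valid since c ≤ 0: Poincaré gives c∫u² ≥ c(L/π)²∫(u')², so a(u,u) ≥ (1 + c(L/π)²)∫(u')², while ||u||_{H^1}² ≤ (1 + (L/π)²)∫(u')²; dividing yields the same α.) With (π/L)² = 9*π^2/25 and c = -24/11, the largest admissible constant is α = ((π/L)² + c)/((π/L)² + 1).
Simplifying, α = 3*(-200 + 33*π^2)/(11*(25 + 9*π^2)).


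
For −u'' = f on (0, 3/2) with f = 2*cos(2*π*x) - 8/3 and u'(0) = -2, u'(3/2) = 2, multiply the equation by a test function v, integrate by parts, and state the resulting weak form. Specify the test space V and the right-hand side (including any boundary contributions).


V = H^1(0, 3/2) (v unrestricted at boundary; u is determined up to an additive constant); weak form: ∫_0^3/2 u'v' dx = ∫_0^3/2 (2*cos(2*π*x) - 8/3) v dx + 2·v(3/2) + 2·v(0) for all v ∈ V.

Multiply both sides by a test function v and integrate from 0 to 3/2:
  ∫_0^3/2 −u''(x) v(x) dx = ∫_0^3/2 f(x) v(x) dx.
Integrate the LHS by parts once:
  ∫_0^3/2 −u'' v dx = −[u'(x) v(x)]_0^3/2 + ∫_0^3/2 u'(x) v'(x) dx.
Thus ∫_0^3/2 u'(x) v'(x) dx = ∫_0^3/2 f(x) v(x) dx + [u'(x) v(x)]_0^3/2.
Choose V so that boundary terms are either known or forced to vanish.
u has inhomogeneous Neumann u'(0) = -2, u'(3/2) = 2. [u' v]_0^3/2 = (2)·v(3/2) − (-2)·v(0) = 2·v(3/2) + 2·v(0). Take V = H^1(0, 3/2); boundary term becomes part of RHS.
Weak formulation: find u (satisfying any essential BC) such that ∫_0^3/2 u'(x) v'(x) dx = ∫_0^3/2 f v dx + 2·v(3/2) + 2·v(0) for all v ∈ V (Neumann data are natural BCs: they enter the RHS as boundary terms).
Substituting f(x) = 2*cos(2*π*x) - 8/3, the right-hand side is ∫_0^3/2 (2*cos(2*π*x) - 8/3) v dx + 2·v(3/2) + 2·v(0).
Compatibility check (pure Neumann): taking v ≡ 1 ∈ V gives 0 = ∫_0^3/2 f dx + (2) − (-2), i.e. ∫_0^3/2 f dx must equal u'(0) − u'(3/2) = -4. Indeed ∫_0^3/2 (2*cos(2*π*x) - 8/3) dx = -4, so the data are compatible. The solution is then unique only up to an additive constant (fix it e.g. by requiring ∫_0^3/2 u dx = 0).


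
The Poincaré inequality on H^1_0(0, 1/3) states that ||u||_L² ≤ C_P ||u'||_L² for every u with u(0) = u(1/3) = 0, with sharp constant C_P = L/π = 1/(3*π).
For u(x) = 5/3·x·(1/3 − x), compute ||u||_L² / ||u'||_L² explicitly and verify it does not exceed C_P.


||u||_L² / ||u'||_L² = sqrt(10)/30 < C_P = 1/(3*π).

u(x) = 5/3·x·(1/3 − x), so u'(x) = 5/9 - 10*x/3.
u(x) = 5/3·x·(1/3 − x) vanishes at x = 0 and x = 1/3, so u ∈ H^1_0(0, 1/3). Differentiate via the product rule and integrate the resulting polynomials term by term.
  ∫_0^1/3 u² dx = ∫_0^1/3 (25*x^4/9 - 50*x^3/27 + 25*x^2/81) dx. Term by term:
    ∫_0^1/3 25*x^4/9 dx = 5/2187;  ∫_0^1/3 -50*x^3/27 dx = -25/4374;  ∫_0^1/3 25*x^2/81 dx = 25/6561.
  Sum: 5/2187 − 25/4374 + 25/6561 = 5/13122.
  ∫_0^1/3 (u')² dx = ∫_0^1/3 (100*x^2/9 - 100*x/27 + 25/81) dx. Term by term:
    ∫_0^1/3 100*x^2/9 dx = 100/729;  ∫_0^1/3 -100*x/27 dx = -50/243;  ∫_0^1/3 25/81 dx = 25/243.
  Sum: 100/729 − 50/243 + 25/243 = 25/729.
∫_0^1/3 u² dx = 5/13122, so ||u||_L² = sqrt(10)/162.
∫_0^1/3 (u')² dx = 25/729, so ||u'||_L² = 5/27.
Ratio ||u||_L² / ||u'||_L² = sqrt(10)/30.
Sharp Poincaré constant on H^1_0(0, 1/3) is C_P = L/π = 1/(3*π), achieved by sin(3*π·x).
A polynomial bump cannot attain the sharp Poincaré constant (only the first sine eigenfunction does), so the ratio is strictly less than C_P, consistent with ||u||_L² ≤ C_P ||u'||_L².


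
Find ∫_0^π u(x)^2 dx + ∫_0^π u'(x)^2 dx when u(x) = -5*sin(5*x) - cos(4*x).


||u||_{H^1(0,π)}^2 = 1700/9 + 667*π/2

u'(x) = 4*sin(4*x) - 25*cos(5*x).
Expand u² and (u')² and integrate term by term on (0, π), using: for integers n ≥ 1, ∫_0^π sin²(nx) dx = ∫_0^π cos²(nx) dx = π/2; for n ≠ n', ∫_0^π sin(nx)sin(n'x) dx = ∫_0^π cos(nx)cos(n'x) dx = 0; and by product-to-sum, ∫_0^π sin(nx)cos(n'x) dx = ½∫_0^π [sin((n+n')x) + sin((n−n')x)] dx, which is 0 when n+n' is even and 2n/(n²−n'²) when n+n' is odd (it need not vanish on (0, π)).
  u² squared terms: (-1)²·∫cos(4x)² dx = 1·π/2 = π/2;  (-5)²·∫sin(5x)² dx = 25·π/2 = 25*π/2.
  u² cross terms: 2·(-1)·(-5)·∫cos(4x)·sin(5x) dx = 10·(10/9) = 100/9.
  So ∫_0^π u² dx = π/2 + 25*π/2 + 100/9 = 100/9 + 13*π.
  (u')² squared terms: (-25)²·∫cos(5x)² dx = 625·π/2 = 625*π/2;  (4)²·∫sin(4x)² dx = 16·π/2 = 8*π.
  (u')² cross terms: 2·(-25)·(4)·∫cos(5x)·sin(4x) dx = -200·(-8/9) = 1600/9.
  So ∫_0^π (u')² dx = 625*π/2 + 8*π + 1600/9 = 1600/9 + 641*π/2.
||u||_{H^1}^2 = (100/9 + 13*π) + (1600/9 + 641*π/2) = 1700/9 + 667*π/2.


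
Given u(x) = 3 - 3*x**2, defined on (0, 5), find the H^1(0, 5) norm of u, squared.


||u||_{H^1}^2 = 6420

The H^1 norm (squared) on an interval (0, L) is
  ||u||_{H^1}^2 = ∫_0^L u(x)^2 dx + ∫_0^L u'(x)^2 dx.
Compute u'(x) = -6*x.
Then u(x)^2 = 9*x**4 - 18*x**2 + 9 and u'(x)^2 = 36*x**2.
Integrate each monomial from 0 to 5 using ∫_0^5 c·x^n dx = c·5^(n+1)/(n+1):
  ∫_0^5 u(x)^2 dx = ∫_0^5 (9*x^4 - 18*x^2 + 9) dx. Term by term:
    ∫_0^5 9*x^4 dx = 5625;  ∫_0^5 -18*x^2 dx = -750;  ∫_0^5 9 dx = 45.
  Sum: 5625 − 750 + 45 = 4920.
  ∫_0^5 u'(x)^2 dx = ∫_0^5 (36*x^2) dx. Term by term:
    ∫_0^5 36*x^2 dx = 1500.
Adding: ||u||_{H^1}^2 = 4920 + 1500 = 6420.


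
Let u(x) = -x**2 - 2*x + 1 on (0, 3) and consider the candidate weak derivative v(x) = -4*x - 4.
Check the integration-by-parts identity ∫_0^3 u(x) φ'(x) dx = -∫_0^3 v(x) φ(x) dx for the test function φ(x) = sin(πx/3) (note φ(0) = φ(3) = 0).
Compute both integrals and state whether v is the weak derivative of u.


LHS = 30/π, RHS = 60/π. No, v is not the weak derivative of u.

u(x) = -x**2 - 2*x + 1, classical derivative u'(x) = -2*x - 2.
φ(x) = sin(πx/3), so φ'(x) = π*cos(π*x/3)/3.
Note φ(0) = φ(3) = 0, so the boundary term u·φ vanishes.
LHS = ∫_0^3 u(x) φ'(x) dx = ∫_0^3 (-π*x^2*cos(π*x/3)/3 - 2*π*x*cos(π*x/3)/3 + π*cos(π*x/3)/3) dx. Term by term:
  ∫_0^3 π*cos(π*x/3)/3 dx = 0;  ∫_0^3 -2*π*x*cos(π*x/3)/3 dx = 12/π;  ∫_0^3 -π*x^2*cos(π*x/3)/3 dx = 18/π.
Sum: 0 + 12/π + 18/π = 30/π.
So LHS = 30/π.
∫_0^3 v(x) φ(x) dx = ∫_0^3 (-4*x*sin(π*x/3) - 4*sin(π*x/3)) dx. Term by term:
  ∫_0^3 -4*sin(π*x/3) dx = -24/π;  ∫_0^3 -4*x*sin(π*x/3) dx = -36/π.
Sum: -24/π − 36/π = -60/π.
So RHS = -∫_0^3 v(x) φ(x) dx = 60/π.
LHS − RHS = -30/π ≠ 0, so the identity fails.
(For a valid weak derivative the identity must hold for EVERY test function, in particular this one. The failure shows v is NOT the weak derivative of u.)
Correct weak derivative would be u'(x) = -2*x - 2.


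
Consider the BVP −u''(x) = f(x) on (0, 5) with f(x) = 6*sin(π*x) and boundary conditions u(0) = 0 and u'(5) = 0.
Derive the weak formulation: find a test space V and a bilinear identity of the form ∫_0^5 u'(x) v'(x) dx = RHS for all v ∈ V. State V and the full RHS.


V = {v ∈ H^1(0, 5) : v(0) = 0} (test functions vanish at x = 0 where u is specified); weak form: ∫_0^5 u'v' dx = ∫_0^5 (6*sin(π*x)) v dx for all v ∈ V.

Multiply both sides by a test function v and integrate from 0 to 5:
  ∫_0^5 −u''(x) v(x) dx = ∫_0^5 f(x) v(x) dx.
Integrate the LHS by parts once:
  ∫_0^5 −u'' v dx = −[u'(x) v(x)]_0^5 + ∫_0^5 u'(x) v'(x) dx.
Thus ∫_0^5 u'(x) v'(x) dx = ∫_0^5 f(x) v(x) dx + [u'(x) v(x)]_0^5.
Choose V so that boundary terms are either known or forced to vanish.
Mixed BC: u(0) = 0 (Dirichlet) and u'(5) = 0 (Neumann). Define V = {v ∈ H^1(0, 5) : v(0) = 0}. Then [u' v]_0^5 = u'(5)·v(5) − u'(0)·0 = 0.
Weak formulation: find u (satisfying any essential BC) such that ∫_0^5 u'(x) v'(x) dx = ∫_0^5 f v dx for all v ∈ V (Dirichlet at 0 absorbed into V; the Neumann datum at x = 5 is zero, so no boundary term remains).
Substituting f(x) = 6*sin(π*x), the right-hand side is ∫_0^5 (6*sin(π*x)) v dx.


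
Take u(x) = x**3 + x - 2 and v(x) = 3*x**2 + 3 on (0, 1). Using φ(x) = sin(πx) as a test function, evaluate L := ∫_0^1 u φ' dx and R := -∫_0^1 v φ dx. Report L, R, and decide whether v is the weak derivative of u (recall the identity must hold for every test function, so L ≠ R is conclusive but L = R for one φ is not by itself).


LHS = -5/π + 12/π^3, RHS = -9/π + 12/π^3. No, v is not the weak derivative of u.

u(x) = x**3 + x - 2, classical derivative u'(x) = 3*x**2 + 1.
φ(x) = sin(πx), so φ'(x) = π*cos(π*x).
Note φ(0) = φ(1) = 0, so the boundary term u·φ vanishes.
LHS = ∫_0^1 u(x) φ'(x) dx = ∫_0^1 (π*x^3*cos(π*x) + π*x*cos(π*x) - 2*π*cos(π*x)) dx. Term by term:
  ∫_0^1 -2*π*cos(π*x) dx = 0;  ∫_0^1 π*x*cos(π*x) dx = -2/π;  ∫_0^1 π*x^3*cos(π*x) dx = -3/π + 12/π^3.
Sum: 0 − 2/π + -3/π + 12/π^3 = -5/π + 12/π^3.
So LHS = -5/π + 12/π^3.
∫_0^1 v(x) φ(x) dx = ∫_0^1 (3*x^2*sin(π*x) + 3*sin(π*x)) dx. Term by term:
  ∫_0^1 3*sin(π*x) dx = 6/π;  ∫_0^1 3*x^2*sin(π*x) dx = -12/π^3 + 3/π.
Sum: 6/π + -12/π^3 + 3/π = -12/π^3 + 9/π.
So RHS = -∫_0^1 v(x) φ(x) dx = -9/π + 12/π^3.
LHS − RHS = 4/π ≠ 0, so the identity fails.
(For a valid weak derivative the identity must hold for EVERY test function, in particular this one. The failure shows v is NOT the weak derivative of u.)
Correct weak derivative would be u'(x) = 3*x**2 + 1.


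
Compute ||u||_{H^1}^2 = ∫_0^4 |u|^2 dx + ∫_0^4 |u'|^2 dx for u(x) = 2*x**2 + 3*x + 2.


||u||_{H^1}^2 = 13156/5

The H^1 norm (squared) on an interval (0, L) is
  ||u||_{H^1}^2 = ∫_0^L u(x)^2 dx + ∫_0^L u'(x)^2 dx.
Compute u'(x) = 4*x + 3.
Then u(x)^2 = 4*x**4 + 12*x**3 + 17*x**2 + 12*x + 4 and u'(x)^2 = 16*x**2 + 24*x + 9.
Integrate each monomial from 0 to 4 using ∫_0^4 c·x^n dx = c·4^(n+1)/(n+1):
  ∫_0^4 u(x)^2 dx = ∫_0^4 (4*x^4 + 12*x^3 + 17*x^2 + 12*x + 4) dx. Term by term:
    ∫_0^4 4*x^4 dx = 4096/5;  ∫_0^4 12*x^3 dx = 768;  ∫_0^4 17*x^2 dx = 1088/3;
    ∫_0^4 12*x dx = 96;  ∫_0^4 4 dx = 16.
  Sum: 4096/5 + 768 + 1088/3 + 96 + 16 = 30928/15.
  ∫_0^4 u'(x)^2 dx = ∫_0^4 (16*x^2 + 24*x + 9) dx. Term by term:
    ∫_0^4 16*x^2 dx = 1024/3;  ∫_0^4 24*x dx = 192;  ∫_0^4 9 dx = 36.
  Sum: 1024/3 + 192 + 36 = 1708/3.
Adding: ||u||_{H^1}^2 = 30928/15 + 1708/3 = 13156/5.


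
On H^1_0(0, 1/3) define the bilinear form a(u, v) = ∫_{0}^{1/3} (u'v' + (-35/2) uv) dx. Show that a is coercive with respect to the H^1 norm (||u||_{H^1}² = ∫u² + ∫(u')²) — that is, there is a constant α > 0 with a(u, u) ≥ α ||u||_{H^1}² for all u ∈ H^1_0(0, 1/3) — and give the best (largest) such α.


α = (-35 + 18*π^2)/(2*(1 + 9*π^2))

Coercivity of a(·,·) on H^1_0(0, 1/3) means a(u, u) ≥ α ||u||_{H^1}² for every u ∈ H^1_0.
The interval has length L = 1/3, and Poincaré/coercivity depend only on L. Here a(u, u) = ∫(u')² + (-35/2)·∫u².
Here c = -35/2 < 0 with |c| < (π/L)² = 9*π^2, so coercivity still holds. The condition a(u,u) ≥ α||u||_{H^1}² reads (1−α)∫(u')² ≥ (α−c)∫u². Any admissible α is ≤ 1 (rapidly oscillating u have ∫u²/∫(u')² → 0), and α = 1 would force 0 ≥ (1−c)∫u², impossible since c < 1; so 1−α > 0. By the sharp Poincaré inequality on H^1_0 of an interval of length L, ∫(u')² ≥ (π/L)²∫u² with equality for the first sine mode sin(π(x−x₀)/L) (x₀ the left endpoint), so the inequality holds for all u iff (1−α)(π/L)² ≥ α − c, i.e. α ≤ ((π/L)² + c)/((π/L)² + 1) = (1 + c(L/π)²)/(1 + (L/π)²). (Direct route, valid since c ≤ 0: Poincaré gives c∫u² ≥ c(L/π)²∫(u')², so a(u,u) ≥ (1 + c(L/π)²)∫(u')², while ||u||_{H^1}² ≤ (1 + (L/π)²)∫(u')²; dividing yields the same α.) With (π/L)² = 9*π^2 and c = -35/2, the largest admissible constant is α = ((π/L)² + c)/((π/L)² + 1).
Simplifying, α = (-35 + 18*π^2)/(2*(1 + 9*π^2)).


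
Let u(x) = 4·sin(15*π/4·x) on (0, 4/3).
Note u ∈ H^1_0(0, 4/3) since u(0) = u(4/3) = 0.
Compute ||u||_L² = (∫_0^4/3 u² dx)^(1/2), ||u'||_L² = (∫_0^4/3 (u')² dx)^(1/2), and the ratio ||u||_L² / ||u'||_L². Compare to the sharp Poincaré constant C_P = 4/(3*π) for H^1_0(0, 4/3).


||u||_L² / ||u'||_L² = 4/(15*π) < C_P = 4/(3*π).

u(x) = 4·sin(15*π/4·x), so u'(x) = 15*π*cos(15*π*x/4).
Writing u(x) = A·sin(kπx/L) with A = 4 and k = 5, use ∫_0^L sin²(kπx/L) dx = L/2 and ∫_0^L cos²(kπx/L) dx = L/2.
u² = 16·sin²(15*π/4·x) and (u')² = 225*π^2·cos²(15*π/4·x), and each of sin², cos² integrates to L/2 = 2/3 over (0, 4/3).
∫_0^4/3 u² dx = 32/3, so ||u||_L² = 4*sqrt(6)/3.
∫_0^4/3 (u')² dx = 150*π^2, so ||u'||_L² = 5*sqrt(6)*π.
Ratio ||u||_L² / ||u'||_L² = 4/(15*π).
Sharp Poincaré constant on H^1_0(0, 4/3) is C_P = L/π = 4/(3*π), achieved by sin(3*π/4·x).
This is the k = 5 harmonic; the ratio L/(kπ) is strictly less than C_P = L/π, consistent with the sharp inequality ||u||_L² ≤ C_P ||u'||_L².


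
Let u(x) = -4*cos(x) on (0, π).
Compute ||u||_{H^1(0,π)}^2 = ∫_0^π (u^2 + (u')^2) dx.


||u||_{H^1(0,π)}^2 = 16*π

u'(x) = 4*sin(x).
Expand u² and (u')² and integrate term by term on (0, π), using: for integers n ≥ 1, ∫_0^π sin²(nx) dx = ∫_0^π cos²(nx) dx = π/2; for n ≠ n', ∫_0^π sin(nx)sin(n'x) dx = ∫_0^π cos(nx)cos(n'x) dx = 0; and by product-to-sum, ∫_0^π sin(nx)cos(n'x) dx = ½∫_0^π [sin((n+n')x) + sin((n−n')x)] dx, which is 0 when n+n' is even and 2n/(n²−n'²) when n+n' is odd (it need not vanish on (0, π)).
  u² squared terms: (-4)²·∫cos(x)² dx = 16·π/2 = 8*π.
  So ∫_0^π u² dx = 8*π.
  (u')² squared terms: (4)²·∫sin(x)² dx = 16·π/2 = 8*π.
  So ∫_0^π (u')² dx = 8*π.
||u||_{H^1}^2 = (8*π) + (8*π) = 16*π.


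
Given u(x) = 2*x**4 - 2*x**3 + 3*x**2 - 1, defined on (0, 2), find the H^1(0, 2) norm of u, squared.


||u||_{H^1}^2 = 305302/315

The H^1 norm (squared) on an interval (0, L) is
  ||u||_{H^1}^2 = ∫_0^L u(x)^2 dx + ∫_0^L u'(x)^2 dx.
Compute u'(x) = 8*x**3 - 6*x**2 + 6*x.
Then u(x)^2 = 4*x**8 - 8*x**7 + 16*x**6 - 12*x**5 + 5*x**4 + 4*x**3 - 6*x**2 + 1 and u'(x)^2 = 64*x**6 - 96*x**5 + 132*x**4 - 72*x**3 + 36*x**2.
Integrate each monomial from 0 to 2 using ∫_0^2 c·x^n dx = c·2^(n+1)/(n+1):
  ∫_0^2 u(x)^2 dx = ∫_0^2 (4*x^8 - 8*x^7 + 16*x^6 - 12*x^5 + 5*x^4 + 4*x^3 - 6*x^2 + 1) dx. Term by term:
    ∫_0^2 4*x^8 dx = 2048/9;  ∫_0^2 -8*x^7 dx = -256;  ∫_0^2 16*x^6 dx = 2048/7;
    ∫_0^2 -12*x^5 dx = -128;  ∫_0^2 5*x^4 dx = 32;  ∫_0^2 4*x^3 dx = 16;
    ∫_0^2 -6*x^2 dx = -16;  ∫_0^2 1 dx = 2.
  Sum: 2048/9 − 256 + 2048/7 − 128 + 32 + 16 − 16 + 2 = 10718/63.
  ∫_0^2 u'(x)^2 dx = ∫_0^2 (64*x^6 - 96*x^5 + 132*x^4 - 72*x^3 + 36*x^2) dx. Term by term:
    ∫_0^2 64*x^6 dx = 8192/7;  ∫_0^2 -96*x^5 dx = -1024;  ∫_0^2 132*x^4 dx = 4224/5;
    ∫_0^2 -72*x^3 dx = -288;  ∫_0^2 36*x^2 dx = 96.
  Sum: 8192/7 − 1024 + 4224/5 − 288 + 96 = 27968/35.
Adding: ||u||_{H^1}^2 = 10718/63 + 27968/35 = 305302/315.
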